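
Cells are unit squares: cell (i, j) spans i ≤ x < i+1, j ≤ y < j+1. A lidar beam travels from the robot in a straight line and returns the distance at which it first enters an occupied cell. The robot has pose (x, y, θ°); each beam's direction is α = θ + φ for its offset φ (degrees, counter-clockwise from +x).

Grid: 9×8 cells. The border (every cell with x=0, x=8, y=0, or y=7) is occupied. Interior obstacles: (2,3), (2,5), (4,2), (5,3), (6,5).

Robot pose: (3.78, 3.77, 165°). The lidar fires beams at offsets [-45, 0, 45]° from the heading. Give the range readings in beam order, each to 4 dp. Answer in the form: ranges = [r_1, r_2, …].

ranges = [1.5600, 0.8075, 0.9007]

beam 1: φ=-45°, α=120°
  direction (-0.5000, 0.8660); cell (3,3); t to first gridline: x 1.5600, y 0.2656 (then +2.0000 / +1.1547)
    (3,4) via y @ 0.2656
    (3,5) via y @ 1.4203
    (2,5) via x @ 1.5600  # hit
  → r_1 = 1.5600
beam 2: φ=0°, α=165°
  direction (-0.9659, 0.2588); cell (3,3); t to first gridline: x 0.8075, y 0.8887 (then +1.0353 / +3.8637)
    (2,3) via x @ 0.8075  # hit
  → r_2 = 0.8075
beam 3: φ=45°, α=210°
  direction (-0.8660, -0.5000); cell (3,3); t to first gridline: x 0.9007, y 1.5400 (then +1.1547 / +2.0000)
    (2,3) via x @ 0.9007  # hit
  → r_3 = 0.9007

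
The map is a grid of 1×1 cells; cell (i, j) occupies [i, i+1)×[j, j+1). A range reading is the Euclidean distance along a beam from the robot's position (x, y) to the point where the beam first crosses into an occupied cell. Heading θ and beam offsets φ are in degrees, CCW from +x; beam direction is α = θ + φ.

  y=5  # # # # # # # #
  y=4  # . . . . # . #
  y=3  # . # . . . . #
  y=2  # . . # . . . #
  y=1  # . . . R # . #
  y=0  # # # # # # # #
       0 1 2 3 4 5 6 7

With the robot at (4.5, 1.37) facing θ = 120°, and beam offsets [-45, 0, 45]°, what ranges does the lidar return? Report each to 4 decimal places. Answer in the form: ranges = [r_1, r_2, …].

ranges = [2.7228, 1.0000, 3.6235]

beam 1: φ=-45°, α=75°
  direction (0.2588, 0.9659); cell (4,1); t to first gridline: x 1.9319, y 0.6522 (then +3.8637 / +1.0353)
    (4,2) via y @ 0.6522
    (4,3) via y @ 1.6875
    (5,3) via x @ 1.9319
    (5,4) via y @ 2.7228  # hit
  → r_1 = 2.7228
beam 2: φ=0°, α=120°
  direction (-0.5000, 0.8660); cell (4,1); t to first gridline: x 1.0000, y 0.7275 (then +2.0000 / +1.1547)
    (4,2) via y @ 0.7275
    (3,2) via x @ 1.0000  # hit
  → r_2 = 1.0000
beam 3: φ=45°, α=165°
  direction (-0.9659, 0.2588); cell (4,1); t to first gridline: x 0.5176, y 2.4341 (then +1.0353 / +3.8637)
    (3,1) via x @ 0.5176
    (2,1) via x @ 1.5529
    (2,2) via y @ 2.4341
    (1,2) via x @ 2.5882
    (0,2) via x @ 3.6235  # hit
  → r_3 = 3.6235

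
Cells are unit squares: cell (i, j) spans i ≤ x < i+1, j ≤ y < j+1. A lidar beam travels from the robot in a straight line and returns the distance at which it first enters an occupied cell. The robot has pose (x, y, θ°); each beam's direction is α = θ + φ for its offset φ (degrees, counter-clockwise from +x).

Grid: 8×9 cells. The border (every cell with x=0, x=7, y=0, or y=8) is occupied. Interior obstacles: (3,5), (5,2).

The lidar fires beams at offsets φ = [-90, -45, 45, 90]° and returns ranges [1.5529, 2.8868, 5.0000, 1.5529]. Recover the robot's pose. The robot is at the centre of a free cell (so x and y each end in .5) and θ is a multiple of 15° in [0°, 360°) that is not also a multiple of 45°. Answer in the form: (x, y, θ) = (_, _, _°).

Enumerate (i+0.5, j+0.5, θ) over the 40 free cells and 16 admissible headings. For each, cast all 4 beams and compare to the given ranges.
  (6.5, 6.5, 30°): beam 1 = 1.0000 ≠ 1.5529 ✗
  (4.5, 2.5, 240°): beam 1 = 4.0415 ≠ 1.5529 ✗
  (6.5, 2.5, 195°): beam 1 = 5.6940 ≠ 1.5529 ✗
  (1.5, 7.5, 75°): beam 1 = 5.6940 ≠ 1.5529 ✗
  …
  (5.5, 5.5, 105°): r_1=1.5529, r_2=2.8868, r_3=5.0000, r_4=1.5529 — all match ✓
Unique over the lattice → pose = (5.5, 5.5, 105°).

(x, y, θ) = (5.5, 5.5, 105°)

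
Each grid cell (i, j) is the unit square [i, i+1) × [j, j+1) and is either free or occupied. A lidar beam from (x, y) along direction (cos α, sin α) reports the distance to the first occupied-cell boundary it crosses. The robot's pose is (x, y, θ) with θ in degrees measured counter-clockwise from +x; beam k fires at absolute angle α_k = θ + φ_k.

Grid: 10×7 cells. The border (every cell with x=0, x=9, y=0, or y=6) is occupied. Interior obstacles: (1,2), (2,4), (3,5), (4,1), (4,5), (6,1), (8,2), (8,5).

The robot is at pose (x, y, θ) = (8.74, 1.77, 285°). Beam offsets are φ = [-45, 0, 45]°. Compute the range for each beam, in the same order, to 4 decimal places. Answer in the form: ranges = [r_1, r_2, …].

ranges = [0.8891, 0.7972, 0.3002]

beam 1: φ=-45°, α=240°
  direction (-0.5000, -0.8660); cell (8,1); t to first gridline: x 1.4800, y 0.8891 (then +2.0000 / +1.1547)
    (8,0) via y @ 0.8891  # hit
  → r_1 = 0.8891
beam 2: φ=0°, α=285°
  direction (0.2588, -0.9659); cell (8,1); t to first gridline: x 1.0046, y 0.7972 (then +3.8637 / +1.0353)
    (8,0) via y @ 0.7972  # hit
  → r_2 = 0.7972
beam 3: φ=45°, α=330°
  direction (0.8660, -0.5000); cell (8,1); t to first gridline: x 0.3002, y 1.5400 (then +1.1547 / +2.0000)
    (9,1) via x @ 0.3002  # hit
  → r_3 = 0.3002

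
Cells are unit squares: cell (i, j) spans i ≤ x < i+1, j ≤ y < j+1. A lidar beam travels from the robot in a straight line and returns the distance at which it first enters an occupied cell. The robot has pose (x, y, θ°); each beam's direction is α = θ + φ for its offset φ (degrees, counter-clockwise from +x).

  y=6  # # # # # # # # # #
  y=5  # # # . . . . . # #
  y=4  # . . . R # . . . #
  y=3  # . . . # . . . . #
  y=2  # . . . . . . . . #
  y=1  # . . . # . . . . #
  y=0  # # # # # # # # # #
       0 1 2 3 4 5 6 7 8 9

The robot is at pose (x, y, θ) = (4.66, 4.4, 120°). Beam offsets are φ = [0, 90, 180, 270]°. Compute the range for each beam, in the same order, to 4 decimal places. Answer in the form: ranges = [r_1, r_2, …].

ranges = [1.8475, 4.2262, 0.4619, 0.3926]

beam 1: φ=0°, α=120°
  dir = (cos 120°, sin 120°) = (-0.5000, 0.8660); from cell (4,4)
  next x-line at t=1.3200, next y-line at t=0.6928; Δt_x=2.0000, Δt_y=1.1547
    y: enter (4,5) at t=0.6928
    x: enter (3,5) at t=1.3200
    y: enter (3,6) at t=1.8475 ← occupied
  → r_1 = 1.8475
beam 2: φ=90°, α=210°
  dir = (cos 210°, sin 210°) = (-0.8660, -0.5000); from cell (4,4)
  next x-line at t=0.7621, next y-line at t=0.8000; Δt_x=1.1547, Δt_y=2.0000
    x: enter (3,4) at t=0.7621
    y: enter (3,3) at t=0.8000
    x: enter (2,3) at t=1.9168
    y: enter (2,2) at t=2.8000
    x: enter (1,2) at t=3.0715
    x: enter (0,2) at t=4.2262 ← occupied
  → r_2 = 4.2262
beam 3: φ=180°, α=300°
  dir = (cos 300°, sin 300°) = (0.5000, -0.8660); from cell (4,4)
  next x-line at t=0.6800, next y-line at t=0.4619; Δt_x=2.0000, Δt_y=1.1547
    y: enter (4,3) at t=0.4619 ← occupied
  → r_3 = 0.4619
beam 4: φ=270°, α=30°
  dir = (cos 30°, sin 30°) = (0.8660, 0.5000); from cell (4,4)
  next x-line at t=0.3926, next y-line at t=1.2000; Δt_x=1.1547, Δt_y=2.0000
    x: enter (5,4) at t=0.3926 ← occupied
  → r_4 = 0.3926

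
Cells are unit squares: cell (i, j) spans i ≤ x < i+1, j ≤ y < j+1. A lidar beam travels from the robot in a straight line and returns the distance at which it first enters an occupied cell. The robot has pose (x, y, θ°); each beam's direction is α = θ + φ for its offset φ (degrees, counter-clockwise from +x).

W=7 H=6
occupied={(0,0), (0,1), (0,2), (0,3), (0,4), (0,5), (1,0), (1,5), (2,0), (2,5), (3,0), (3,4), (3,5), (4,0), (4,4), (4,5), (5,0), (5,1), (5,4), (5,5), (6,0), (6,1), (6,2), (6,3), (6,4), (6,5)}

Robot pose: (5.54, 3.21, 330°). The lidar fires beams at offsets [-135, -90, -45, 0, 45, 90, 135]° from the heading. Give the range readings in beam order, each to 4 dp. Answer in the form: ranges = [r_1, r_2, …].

beam 1: φ=-135°, α=195°
  direction (-0.9659, -0.2588); cell (5,3); t to first gridline: x 0.5590, y 0.8114 (then +1.0353 / +3.8637)
    (4,3) via x @ 0.5590
    (4,2) via y @ 0.8114
    (3,2) via x @ 1.5943
    (2,2) via x @ 2.6296
    (1,2) via x @ 3.6649
    (1,1) via y @ 4.6751
    (0,1) via x @ 4.7002  # hit
  → r_1 = 4.7002
beam 2: φ=-90°, α=240°
  direction (-0.5000, -0.8660); cell (5,3); t to first gridline: x 1.0800, y 0.2425 (then +2.0000 / +1.1547)
    (5,2) via y @ 0.2425
    (4,2) via x @ 1.0800
    (4,1) via y @ 1.3972
    (4,0) via y @ 2.5519  # hit
  → r_2 = 2.5519
beam 3: φ=-45°, α=285°
  direction (0.2588, -0.9659); cell (5,3); t to first gridline: x 1.7773, y 0.2174 (then +3.8637 / +1.0353)
    (5,2) via y @ 0.2174
    (5,1) via y @ 1.2527  # hit
  → r_3 = 1.2527
beam 4: φ=0°, α=330°
  direction (0.8660, -0.5000); cell (5,3); t to first gridline: x 0.5312, y 0.4200 (then +1.1547 / +2.0000)
    (5,2) via y @ 0.4200
    (6,2) via x @ 0.5312  # hit
  → r_4 = 0.5312
beam 5: φ=45°, α=15°
  direction (0.9659, 0.2588); cell (5,3); t to first gridline: x 0.4762, y 3.0523 (then +1.0353 / +3.8637)
    (6,3) via x @ 0.4762  # hit
  → r_5 = 0.4762
beam 6: φ=90°, α=60°
  direction (0.5000, 0.8660); cell (5,3); t to first gridline: x 0.9200, y 0.9122 (then +2.0000 / +1.1547)
    (5,4) via y @ 0.9122  # hit
  → r_6 = 0.9122
beam 7: φ=135°, α=105°
  direction (-0.2588, 0.9659); cell (5,3); t to first gridline: x 2.0864, y 0.8179 (then +3.8637 / +1.0353)
    (5,4) via y @ 0.8179  # hit
  → r_7 = 0.8179

ranges = [4.7002, 2.5519, 1.2527, 0.5312, 0.4762, 0.9122, 0.8179]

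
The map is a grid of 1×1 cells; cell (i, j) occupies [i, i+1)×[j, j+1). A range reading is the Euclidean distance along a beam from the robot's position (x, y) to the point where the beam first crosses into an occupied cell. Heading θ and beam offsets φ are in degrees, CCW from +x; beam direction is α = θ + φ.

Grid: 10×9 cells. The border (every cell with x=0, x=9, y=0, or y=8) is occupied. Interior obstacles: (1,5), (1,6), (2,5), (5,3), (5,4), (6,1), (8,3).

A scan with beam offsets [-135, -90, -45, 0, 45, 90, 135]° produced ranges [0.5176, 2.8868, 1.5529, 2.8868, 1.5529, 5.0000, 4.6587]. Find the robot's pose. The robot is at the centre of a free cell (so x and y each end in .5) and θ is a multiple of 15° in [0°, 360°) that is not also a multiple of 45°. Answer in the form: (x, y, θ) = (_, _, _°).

(x, y, θ) = (6.5, 3.5, 330°)

The pose lattice has 49·16 = 784 candidates. Test each by forward raycasting.
  (4.5, 6.5, 255°): beam 1 = 1.7321 ≠ 0.5176 ✗
  (1.5, 1.5, 120°): beam 1 = 1.9319 ≠ 0.5176 ✗
  (7.5, 7.5, 75°): beam 1 = 3.0000 ≠ 0.5176 ✗
  (8.5, 6.5, 60°): beam 1 = 1.9319 ≠ 0.5176 ✗
  (7.5, 2.5, 255°): beam 1 = 6.3509 ≠ 0.5176 ✗
  …
  (6.5, 3.5, 330°): r_1=0.5176, r_2=2.8868, r_3=1.5529, r_4=2.8868, r_5=1.5529, r_6=5.0000, r_7=4.6587 — all match ✓
Only this pose fits every beam.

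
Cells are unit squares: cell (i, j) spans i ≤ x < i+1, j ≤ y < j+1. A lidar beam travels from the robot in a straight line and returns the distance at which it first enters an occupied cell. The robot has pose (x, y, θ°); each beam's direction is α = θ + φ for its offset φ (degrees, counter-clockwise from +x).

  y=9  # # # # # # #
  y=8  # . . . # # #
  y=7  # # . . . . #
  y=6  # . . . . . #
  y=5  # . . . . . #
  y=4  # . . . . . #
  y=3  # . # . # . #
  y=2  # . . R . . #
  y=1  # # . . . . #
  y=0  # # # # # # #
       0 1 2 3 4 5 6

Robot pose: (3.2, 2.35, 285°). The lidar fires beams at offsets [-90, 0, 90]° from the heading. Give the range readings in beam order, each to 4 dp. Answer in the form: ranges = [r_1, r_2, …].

ranges = [1.3523, 1.3976, 2.8988]

beam 1: φ=-90°, α=195°
  d=(-0.9659,-0.2588)  start (3,2)  tX=0.2071 tY=1.3523  stride 1/|dx|=1.0353 1/|dy|=3.8637
    cross x-line → (2,2), t=0.2071
    cross x-line → (1,2), t=1.2423
    cross y-line → (1,1), t=1.3523 (wall)
  → r_1 = 1.3523
beam 2: φ=0°, α=285°
  d=(0.2588,-0.9659)  start (3,2)  tX=3.0910 tY=0.3623  stride 1/|dx|=3.8637 1/|dy|=1.0353
    cross y-line → (3,1), t=0.3623
    cross y-line → (3,0), t=1.3976 (wall)
  → r_2 = 1.3976
beam 3: φ=90°, α=15°
  d=(0.9659,0.2588)  start (3,2)  tX=0.8282 tY=2.5114  stride 1/|dx|=1.0353 1/|dy|=3.8637
    cross x-line → (4,2), t=0.8282
    cross x-line → (5,2), t=1.8635
    cross y-line → (5,3), t=2.5114
    cross x-line → (6,3), t=2.8988 (wall)
  → r_3 = 2.8988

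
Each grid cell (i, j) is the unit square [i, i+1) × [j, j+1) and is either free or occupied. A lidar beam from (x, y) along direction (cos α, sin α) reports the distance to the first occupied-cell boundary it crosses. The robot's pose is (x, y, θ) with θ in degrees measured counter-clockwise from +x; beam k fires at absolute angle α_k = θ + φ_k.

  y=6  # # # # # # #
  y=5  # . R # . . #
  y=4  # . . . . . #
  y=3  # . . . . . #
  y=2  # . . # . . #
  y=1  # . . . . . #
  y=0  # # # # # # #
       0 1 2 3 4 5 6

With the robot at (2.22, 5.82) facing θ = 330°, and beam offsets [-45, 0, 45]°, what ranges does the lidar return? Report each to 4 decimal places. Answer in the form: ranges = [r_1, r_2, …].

ranges = [3.0137, 0.9007, 0.6955]

beam 1: φ=-45°, α=285°
  d=(0.2588,-0.9659)  start (2,5)  tX=3.0137 tY=0.8489  stride 1/|dx|=3.8637 1/|dy|=1.0353
    cross y-line → (2,4), t=0.8489
    cross y-line → (2,3), t=1.8842
    cross y-line → (2,2), t=2.9195
    cross x-line → (3,2), t=3.0137 (wall)
  → r_1 = 3.0137
beam 2: φ=0°, α=330°
  d=(0.8660,-0.5000)  start (2,5)  tX=0.9007 tY=1.6400  stride 1/|dx|=1.1547 1/|dy|=2.0000
    cross x-line → (3,5), t=0.9007 (wall)
  → r_2 = 0.9007
beam 3: φ=45°, α=15°
  d=(0.9659,0.2588)  start (2,5)  tX=0.8075 tY=0.6955  stride 1/|dx|=1.0353 1/|dy|=3.8637
    cross y-line → (2,6), t=0.6955 (wall)
  → r_3 = 0.6955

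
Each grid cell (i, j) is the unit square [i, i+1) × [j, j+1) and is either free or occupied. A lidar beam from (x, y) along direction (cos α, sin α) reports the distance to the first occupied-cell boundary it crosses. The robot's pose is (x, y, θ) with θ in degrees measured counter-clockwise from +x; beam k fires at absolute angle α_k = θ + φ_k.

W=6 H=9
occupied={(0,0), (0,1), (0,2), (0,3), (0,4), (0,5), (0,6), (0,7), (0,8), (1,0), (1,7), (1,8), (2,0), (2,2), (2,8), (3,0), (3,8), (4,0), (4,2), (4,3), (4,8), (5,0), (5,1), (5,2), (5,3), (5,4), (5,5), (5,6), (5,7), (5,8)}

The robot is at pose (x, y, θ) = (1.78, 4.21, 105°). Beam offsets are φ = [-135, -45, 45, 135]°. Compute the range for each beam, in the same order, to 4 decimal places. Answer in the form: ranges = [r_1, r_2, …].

beam 1: φ=-135°, α=330°
  dir = (cos 330°, sin 330°) = (0.8660, -0.5000); from cell (1,4)
  next x-line at t=0.2540, next y-line at t=0.4200; Δt_x=1.1547, Δt_y=2.0000
    x: enter (2,4) at t=0.2540
    y: enter (2,3) at t=0.4200
    x: enter (3,3) at t=1.4087
    y: enter (3,2) at t=2.4200
    x: enter (4,2) at t=2.5634 ← occupied
  → r_1 = 2.5634
beam 2: φ=-45°, α=60°
  dir = (cos 60°, sin 60°) = (0.5000, 0.8660); from cell (1,4)
  next x-line at t=0.4400, next y-line at t=0.9122; Δt_x=2.0000, Δt_y=1.1547
    x: enter (2,4) at t=0.4400
    y: enter (2,5) at t=0.9122
    y: enter (2,6) at t=2.0669
    x: enter (3,6) at t=2.4400
    y: enter (3,7) at t=3.2216
    y: enter (3,8) at t=4.3763 ← occupied
  → r_2 = 4.3763
beam 3: φ=45°, α=150°
  dir = (cos 150°, sin 150°) = (-0.8660, 0.5000); from cell (1,4)
  next x-line at t=0.9007, next y-line at t=1.5800; Δt_x=1.1547, Δt_y=2.0000
    x: enter (0,4) at t=0.9007 ← occupied
  → r_3 = 0.9007
beam 4: φ=135°, α=240°
  dir = (cos 240°, sin 240°) = (-0.5000, -0.8660); from cell (1,4)
  next x-line at t=1.5600, next y-line at t=0.2425; Δt_x=2.0000, Δt_y=1.1547
    y: enter (1,3) at t=0.2425
    y: enter (1,2) at t=1.3972
    x: enter (0,2) at t=1.5600 ← occupied
  → r_4 = 1.5600

ranges = [2.5634, 4.3763, 0.9007, 1.5600]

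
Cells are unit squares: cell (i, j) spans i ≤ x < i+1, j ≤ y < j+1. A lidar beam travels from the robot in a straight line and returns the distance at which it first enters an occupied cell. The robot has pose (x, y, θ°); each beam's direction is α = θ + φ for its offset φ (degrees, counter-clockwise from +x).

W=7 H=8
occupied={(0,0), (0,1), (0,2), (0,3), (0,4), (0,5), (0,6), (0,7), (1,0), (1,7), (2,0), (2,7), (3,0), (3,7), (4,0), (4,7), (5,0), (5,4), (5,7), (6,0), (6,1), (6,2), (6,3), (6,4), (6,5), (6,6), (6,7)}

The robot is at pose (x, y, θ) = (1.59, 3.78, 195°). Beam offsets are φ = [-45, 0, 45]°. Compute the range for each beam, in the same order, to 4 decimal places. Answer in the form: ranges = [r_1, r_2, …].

beam 1: φ=-45°, α=150°
  cosα=-0.8660 sinα=0.5000 | (1,3) | tMaxX 0.6813 tMaxY 0.4400 | tΔX 1.1547 tΔY 2.0000
    t=0.4400 [y] (1,4)
    t=0.6813 [x] (0,4) — stop
  → r_1 = 0.6813
beam 2: φ=0°, α=195°
  cosα=-0.9659 sinα=-0.2588 | (1,3) | tMaxX 0.6108 tMaxY 3.0137 | tΔX 1.0353 tΔY 3.8637
    t=0.6108 [x] (0,3) — stop
  → r_2 = 0.6108
beam 3: φ=45°, α=240°
  cosα=-0.5000 sinα=-0.8660 | (1,3) | tMaxX 1.1800 tMaxY 0.9007 | tΔX 2.0000 tΔY 1.1547
    t=0.9007 [y] (1,2)
    t=1.1800 [x] (0,2) — stop
  → r_3 = 1.1800

ranges = [0.6813, 0.6108, 1.1800]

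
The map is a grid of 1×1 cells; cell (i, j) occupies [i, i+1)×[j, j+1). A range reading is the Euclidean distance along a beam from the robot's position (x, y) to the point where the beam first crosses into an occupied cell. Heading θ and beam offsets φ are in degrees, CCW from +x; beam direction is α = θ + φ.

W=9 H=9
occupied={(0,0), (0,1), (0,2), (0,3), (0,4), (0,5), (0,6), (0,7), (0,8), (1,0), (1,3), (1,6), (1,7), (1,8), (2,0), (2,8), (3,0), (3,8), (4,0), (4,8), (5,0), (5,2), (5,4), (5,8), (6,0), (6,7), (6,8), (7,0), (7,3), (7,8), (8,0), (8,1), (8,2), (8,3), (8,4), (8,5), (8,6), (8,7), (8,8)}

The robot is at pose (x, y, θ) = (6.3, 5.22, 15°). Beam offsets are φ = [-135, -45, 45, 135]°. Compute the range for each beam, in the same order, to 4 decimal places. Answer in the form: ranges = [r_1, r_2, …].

ranges = [0.6000, 1.9630, 3.2101, 4.9652]

beam 1: φ=-135°, α=240°
  dir = (cos 240°, sin 240°) = (-0.5000, -0.8660); from cell (6,5)
  next x-line at t=0.6000, next y-line at t=0.2540; Δt_x=2.0000, Δt_y=1.1547
    y: enter (6,4) at t=0.2540
    x: enter (5,4) at t=0.6000 ← occupied
  → r_1 = 0.6000
beam 2: φ=-45°, α=330°
  dir = (cos 330°, sin 330°) = (0.8660, -0.5000); from cell (6,5)
  next x-line at t=0.8083, next y-line at t=0.4400; Δt_x=1.1547, Δt_y=2.0000
    y: enter (6,4) at t=0.4400
    x: enter (7,4) at t=0.8083
    x: enter (8,4) at t=1.9630 ← occupied
  → r_2 = 1.9630
beam 3: φ=45°, α=60°
  dir = (cos 60°, sin 60°) = (0.5000, 0.8660); from cell (6,5)
  next x-line at t=1.4000, next y-line at t=0.9007; Δt_x=2.0000, Δt_y=1.1547
    y: enter (6,6) at t=0.9007
    x: enter (7,6) at t=1.4000
    y: enter (7,7) at t=2.0554
    y: enter (7,8) at t=3.2101 ← occupied
  → r_3 = 3.2101
beam 4: φ=135°, α=150°
  dir = (cos 150°, sin 150°) = (-0.8660, 0.5000); from cell (6,5)
  next x-line at t=0.3464, next y-line at t=1.5600; Δt_x=1.1547, Δt_y=2.0000
    x: enter (5,5) at t=0.3464
    x: enter (4,5) at t=1.5011
    y: enter (4,6) at t=1.5600
    x: enter (3,6) at t=2.6558
    y: enter (3,7) at t=3.5600
    x: enter (2,7) at t=3.8105
    x: enter (1,7) at t=4.9652 ← occupied
  → r_4 = 4.9652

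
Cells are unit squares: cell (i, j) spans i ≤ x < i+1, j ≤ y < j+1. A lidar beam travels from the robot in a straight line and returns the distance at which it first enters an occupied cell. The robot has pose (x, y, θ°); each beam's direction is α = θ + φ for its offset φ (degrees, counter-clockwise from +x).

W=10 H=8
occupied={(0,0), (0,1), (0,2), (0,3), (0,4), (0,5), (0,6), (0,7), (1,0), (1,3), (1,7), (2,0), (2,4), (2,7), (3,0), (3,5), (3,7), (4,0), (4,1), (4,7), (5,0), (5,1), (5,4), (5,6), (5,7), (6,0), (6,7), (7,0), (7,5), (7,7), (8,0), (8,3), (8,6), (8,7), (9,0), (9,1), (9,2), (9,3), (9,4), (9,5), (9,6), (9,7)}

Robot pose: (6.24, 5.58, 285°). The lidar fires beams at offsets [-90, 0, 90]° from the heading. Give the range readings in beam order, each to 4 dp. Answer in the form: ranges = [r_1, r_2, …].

ranges = [3.3543, 4.7416, 0.7868]

beam 1: φ=-90°, α=195°
  dir = (cos 195°, sin 195°) = (-0.9659, -0.2588); from cell (6,5)
  next x-line at t=0.2485, next y-line at t=2.2409; Δt_x=1.0353, Δt_y=3.8637
    x: enter (5,5) at t=0.2485
    x: enter (4,5) at t=1.2837
    y: enter (4,4) at t=2.2409
    x: enter (3,4) at t=2.3190
    x: enter (2,4) at t=3.3543 ← occupied
  → r_1 = 3.3543
beam 2: φ=0°, α=285°
  dir = (cos 285°, sin 285°) = (0.2588, -0.9659); from cell (6,5)
  next x-line at t=2.9364, next y-line at t=0.6005; Δt_x=3.8637, Δt_y=1.0353
    y: enter (6,4) at t=0.6005
    y: enter (6,3) at t=1.6357
    y: enter (6,2) at t=2.6710
    x: enter (7,2) at t=2.9364
    y: enter (7,1) at t=3.7063
    y: enter (7,0) at t=4.7416 ← occupied
  → r_2 = 4.7416
beam 3: φ=90°, α=15°
  dir = (cos 15°, sin 15°) = (0.9659, 0.2588); from cell (6,5)
  next x-line at t=0.7868, next y-line at t=1.6228; Δt_x=1.0353, Δt_y=3.8637
    x: enter (7,5) at t=0.7868 ← occupied
  → r_3 = 0.7868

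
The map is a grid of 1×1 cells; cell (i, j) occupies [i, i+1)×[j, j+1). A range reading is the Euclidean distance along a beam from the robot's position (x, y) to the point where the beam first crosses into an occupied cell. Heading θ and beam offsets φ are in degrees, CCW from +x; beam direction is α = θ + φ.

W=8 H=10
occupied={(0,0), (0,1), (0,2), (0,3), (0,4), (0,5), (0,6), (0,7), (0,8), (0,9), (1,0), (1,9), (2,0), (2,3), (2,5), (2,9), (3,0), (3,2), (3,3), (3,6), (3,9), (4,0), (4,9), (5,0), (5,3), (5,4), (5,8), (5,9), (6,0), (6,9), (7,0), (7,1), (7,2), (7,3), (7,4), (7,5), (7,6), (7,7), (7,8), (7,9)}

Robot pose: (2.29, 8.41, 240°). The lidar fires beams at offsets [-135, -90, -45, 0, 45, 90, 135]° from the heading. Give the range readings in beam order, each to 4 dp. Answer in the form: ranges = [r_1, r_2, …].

beam 1: φ=-135°, α=105°
  direction (-0.2588, 0.9659); cell (2,8); t to first gridline: x 1.1205, y 0.6108 (then +3.8637 / +1.0353)
    (2,9) via y @ 0.6108  # hit
  → r_1 = 0.6108
beam 2: φ=-90°, α=150°
  direction (-0.8660, 0.5000); cell (2,8); t to first gridline: x 0.3349, y 1.1800 (then +1.1547 / +2.0000)
    (1,8) via x @ 0.3349
    (1,9) via y @ 1.1800  # hit
  → r_2 = 1.1800
beam 3: φ=-45°, α=195°
  direction (-0.9659, -0.2588); cell (2,8); t to first gridline: x 0.3002, y 1.5841 (then +1.0353 / +3.8637)
    (1,8) via x @ 0.3002
    (0,8) via x @ 1.3355  # hit
  → r_3 = 1.3355
beam 4: φ=0°, α=240°
  direction (-0.5000, -0.8660); cell (2,8); t to first gridline: x 0.5800, y 0.4734 (then +2.0000 / +1.1547)
    (2,7) via y @ 0.4734
    (1,7) via x @ 0.5800
    (1,6) via y @ 1.6281
    (0,6) via x @ 2.5800  # hit
  → r_4 = 2.5800
beam 5: φ=45°, α=285°
  direction (0.2588, -0.9659); cell (2,8); t to first gridline: x 2.7432, y 0.4245 (then +3.8637 / +1.0353)
    (2,7) via y @ 0.4245
    (2,6) via y @ 1.4597
    (2,5) via y @ 2.4950  # hit
  → r_5 = 2.4950
beam 6: φ=90°, α=330°
  direction (0.8660, -0.5000); cell (2,8); t to first gridline: x 0.8198, y 0.8200 (then +1.1547 / +2.0000)
    (3,8) via x @ 0.8198
    (3,7) via y @ 0.8200
    (4,7) via x @ 1.9745
    (4,6) via y @ 2.8200
    (5,6) via x @ 3.1292
    (6,6) via x @ 4.2839
    (6,5) via y @ 4.8200
    (7,5) via x @ 5.4386  # hit
  → r_6 = 5.4386
beam 7: φ=135°, α=15°
  direction (0.9659, 0.2588); cell (2,8); t to first gridline: x 0.7350, y 2.2796 (then +1.0353 / +3.8637)
    (3,8) via x @ 0.7350
    (4,8) via x @ 1.7703
    (4,9) via y @ 2.2796  # hit
  → r_7 = 2.2796

ranges = [0.6108, 1.1800, 1.3355, 2.5800, 2.4950, 5.4386, 2.2796]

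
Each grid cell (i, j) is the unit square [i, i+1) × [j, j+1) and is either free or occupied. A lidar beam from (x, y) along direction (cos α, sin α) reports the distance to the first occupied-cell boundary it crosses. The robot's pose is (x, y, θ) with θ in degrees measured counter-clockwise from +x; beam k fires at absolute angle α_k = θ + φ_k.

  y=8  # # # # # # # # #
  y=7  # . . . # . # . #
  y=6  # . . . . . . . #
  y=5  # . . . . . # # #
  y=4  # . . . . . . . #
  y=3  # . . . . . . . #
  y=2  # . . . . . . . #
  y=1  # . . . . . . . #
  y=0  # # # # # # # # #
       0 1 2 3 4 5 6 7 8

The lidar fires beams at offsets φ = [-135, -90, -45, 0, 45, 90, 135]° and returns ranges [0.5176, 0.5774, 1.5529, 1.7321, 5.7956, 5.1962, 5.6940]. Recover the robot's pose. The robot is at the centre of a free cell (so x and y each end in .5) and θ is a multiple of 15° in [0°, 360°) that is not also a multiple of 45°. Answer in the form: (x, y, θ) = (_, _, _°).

(x, y, θ) = (1.5, 2.5, 300°)

Candidates: 45 free-cell centres × 16 headings = 720 poses. Raycast each; keep the one whose scan matches to 4 dp.
  (4.5, 4.5, 240°): beam 1 = 3.6235 ≠ 0.5176 ✗
  (1.5, 2.5, 210°): beam 1 = 5.6940 ≠ 0.5176 ✗
  (3.5, 2.5, 240°): beam 1 = 5.6940 ≠ 0.5176 ✗
  (2.5, 1.5, 15°): beam 1 = 0.5774 ≠ 0.5176 ✗
  …
  (1.5, 2.5, 300°): r_1=0.5176, r_2=0.5774, r_3=1.5529, r_4=1.7321, r_5=5.7956, r_6=5.1962, r_7=5.6940 — all match ✓
Unique over the lattice → pose = (1.5, 2.5, 300°).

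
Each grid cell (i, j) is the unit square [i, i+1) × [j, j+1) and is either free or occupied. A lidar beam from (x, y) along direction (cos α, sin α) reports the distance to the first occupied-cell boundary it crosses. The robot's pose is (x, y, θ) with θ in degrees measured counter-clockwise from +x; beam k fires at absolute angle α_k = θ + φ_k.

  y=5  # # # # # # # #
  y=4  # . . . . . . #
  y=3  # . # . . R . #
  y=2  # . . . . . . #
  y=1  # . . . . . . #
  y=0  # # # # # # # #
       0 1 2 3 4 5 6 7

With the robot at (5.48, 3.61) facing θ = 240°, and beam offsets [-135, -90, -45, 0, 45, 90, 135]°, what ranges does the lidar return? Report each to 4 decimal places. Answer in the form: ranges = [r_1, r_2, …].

ranges = [1.4390, 2.7800, 4.6380, 3.0138, 2.7021, 1.7551, 1.5736]

beam 1: φ=-135°, α=105°
  d=(-0.2588,0.9659)  start (5,3)  tX=1.8546 tY=0.4038  stride 1/|dx|=3.8637 1/|dy|=1.0353
    cross y-line → (5,4), t=0.4038
    cross y-line → (5,5), t=1.4390 (wall)
  → r_1 = 1.4390
beam 2: φ=-90°, α=150°
  d=(-0.8660,0.5000)  start (5,3)  tX=0.5543 tY=0.7800  stride 1/|dx|=1.1547 1/|dy|=2.0000
    cross x-line → (4,3), t=0.5543
    cross y-line → (4,4), t=0.7800
    cross x-line → (3,4), t=1.7090
    cross y-line → (3,5), t=2.7800 (wall)
  → r_2 = 2.7800
beam 3: φ=-45°, α=195°
  d=(-0.9659,-0.2588)  start (5,3)  tX=0.4969 tY=2.3569  stride 1/|dx|=1.0353 1/|dy|=3.8637
    cross x-line → (4,3), t=0.4969
    cross x-line → (3,3), t=1.5322
    cross y-line → (3,2), t=2.3569
    cross x-line → (2,2), t=2.5675
    cross x-line → (1,2), t=3.6028
    cross x-line → (0,2), t=4.6380 (wall)
  → r_3 = 4.6380
beam 4: φ=0°, α=240°
  d=(-0.5000,-0.8660)  start (5,3)  tX=0.9600 tY=0.7044  stride 1/|dx|=2.0000 1/|dy|=1.1547
    cross y-line → (5,2), t=0.7044
    cross x-line → (4,2), t=0.9600
    cross y-line → (4,1), t=1.8591
    cross x-line → (3,1), t=2.9600
    cross y-line → (3,0), t=3.0138 (wall)
  → r_4 = 3.0138
beam 5: φ=45°, α=285°
  d=(0.2588,-0.9659)  start (5,3)  tX=2.0091 tY=0.6315  stride 1/|dx|=3.8637 1/|dy|=1.0353
    cross y-line → (5,2), t=0.6315
    cross y-line → (5,1), t=1.6668
    cross x-line → (6,1), t=2.0091
    cross y-line → (6,0), t=2.7021 (wall)
  → r_5 = 2.7021
beam 6: φ=90°, α=330°
  d=(0.8660,-0.5000)  start (5,3)  tX=0.6004 tY=1.2200  stride 1/|dx|=1.1547 1/|dy|=2.0000
    cross x-line → (6,3), t=0.6004
    cross y-line → (6,2), t=1.2200
    cross x-line → (7,2), t=1.7551 (wall)
  → r_6 = 1.7551
beam 7: φ=135°, α=15°
  d=(0.9659,0.2588)  start (5,3)  tX=0.5383 tY=1.5068  stride 1/|dx|=1.0353 1/|dy|=3.8637
    cross x-line → (6,3), t=0.5383
    cross y-line → (6,4), t=1.5068
    cross x-line → (7,4), t=1.5736 (wall)
  → r_7 = 1.5736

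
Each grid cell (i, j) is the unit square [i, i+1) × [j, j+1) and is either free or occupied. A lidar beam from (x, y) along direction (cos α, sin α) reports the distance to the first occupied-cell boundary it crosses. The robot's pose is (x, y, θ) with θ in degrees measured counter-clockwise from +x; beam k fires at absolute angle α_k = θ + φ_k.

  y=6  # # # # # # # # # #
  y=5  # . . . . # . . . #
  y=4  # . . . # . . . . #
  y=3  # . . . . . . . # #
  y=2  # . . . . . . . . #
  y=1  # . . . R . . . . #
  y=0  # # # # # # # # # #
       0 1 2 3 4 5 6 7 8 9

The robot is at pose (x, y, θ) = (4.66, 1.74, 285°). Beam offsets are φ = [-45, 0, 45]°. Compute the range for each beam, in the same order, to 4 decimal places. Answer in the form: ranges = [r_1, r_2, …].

beam 1: φ=-45°, α=240°
  d=(-0.5000,-0.8660)  start (4,1)  tX=1.3200 tY=0.8545  stride 1/|dx|=2.0000 1/|dy|=1.1547
    cross y-line → (4,0), t=0.8545 (wall)
  → r_1 = 0.8545
beam 2: φ=0°, α=285°
  d=(0.2588,-0.9659)  start (4,1)  tX=1.3137 tY=0.7661  stride 1/|dx|=3.8637 1/|dy|=1.0353
    cross y-line → (4,0), t=0.7661 (wall)
  → r_2 = 0.7661
beam 3: φ=45°, α=330°
  d=(0.8660,-0.5000)  start (4,1)  tX=0.3926 tY=1.4800  stride 1/|dx|=1.1547 1/|dy|=2.0000
    cross x-line → (5,1), t=0.3926
    cross y-line → (5,0), t=1.4800 (wall)
  → r_3 = 1.4800

ranges = [0.8545, 0.7661, 1.4800]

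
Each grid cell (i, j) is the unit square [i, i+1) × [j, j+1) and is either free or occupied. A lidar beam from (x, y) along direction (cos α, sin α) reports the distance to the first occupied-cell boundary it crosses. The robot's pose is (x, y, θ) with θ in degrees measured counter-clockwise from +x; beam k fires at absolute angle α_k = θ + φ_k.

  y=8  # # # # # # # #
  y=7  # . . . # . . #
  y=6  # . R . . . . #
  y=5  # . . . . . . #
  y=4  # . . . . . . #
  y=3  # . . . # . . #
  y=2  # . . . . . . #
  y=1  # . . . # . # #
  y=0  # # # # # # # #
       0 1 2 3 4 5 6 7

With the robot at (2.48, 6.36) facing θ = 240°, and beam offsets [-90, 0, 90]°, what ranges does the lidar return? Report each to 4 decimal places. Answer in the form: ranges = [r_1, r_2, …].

ranges = [1.7090, 2.9600, 5.2192]

beam 1: φ=-90°, α=150°
  direction (-0.8660, 0.5000); cell (2,6); t to first gridline: x 0.5543, y 1.2800 (then +1.1547 / +2.0000)
    (1,6) via x @ 0.5543
    (1,7) via y @ 1.2800
    (0,7) via x @ 1.7090  # hit
  → r_1 = 1.7090
beam 2: φ=0°, α=240°
  direction (-0.5000, -0.8660); cell (2,6); t to first gridline: x 0.9600, y 0.4157 (then +2.0000 / +1.1547)
    (2,5) via y @ 0.4157
    (1,5) via x @ 0.9600
    (1,4) via y @ 1.5704
    (1,3) via y @ 2.7251
    (0,3) via x @ 2.9600  # hit
  → r_2 = 2.9600
beam 3: φ=90°, α=330°
  direction (0.8660, -0.5000); cell (2,6); t to first gridline: x 0.6004, y 0.7200 (then +1.1547 / +2.0000)
    (3,6) via x @ 0.6004
    (3,5) via y @ 0.7200
    (4,5) via x @ 1.7551
    (4,4) via y @ 2.7200
    (5,4) via x @ 2.9098
    (6,4) via x @ 4.0645
    (6,3) via y @ 4.7200
    (7,3) via x @ 5.2192  # hit
  → r_3 = 5.2192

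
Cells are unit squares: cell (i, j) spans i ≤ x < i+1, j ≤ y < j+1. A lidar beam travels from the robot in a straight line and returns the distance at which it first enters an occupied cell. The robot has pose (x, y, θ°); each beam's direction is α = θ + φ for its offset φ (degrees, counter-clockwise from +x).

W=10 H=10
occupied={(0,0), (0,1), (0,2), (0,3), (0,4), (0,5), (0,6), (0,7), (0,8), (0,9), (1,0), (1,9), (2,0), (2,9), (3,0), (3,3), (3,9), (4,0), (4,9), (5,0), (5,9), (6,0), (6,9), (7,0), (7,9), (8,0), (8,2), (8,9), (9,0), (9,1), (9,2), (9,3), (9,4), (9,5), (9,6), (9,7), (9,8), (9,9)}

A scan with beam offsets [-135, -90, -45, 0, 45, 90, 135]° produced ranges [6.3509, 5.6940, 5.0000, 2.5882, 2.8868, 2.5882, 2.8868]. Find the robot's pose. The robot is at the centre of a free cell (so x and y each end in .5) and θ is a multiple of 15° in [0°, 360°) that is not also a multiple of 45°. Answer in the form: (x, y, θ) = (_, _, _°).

(x, y, θ) = (3.5, 6.5, 75°)

Candidates: 62 free-cell centres × 16 headings = 992 poses. Raycast each; keep the one whose scan matches to 4 dp.
  (7.5, 7.5, 150°): beam 1 = 1.5529 ≠ 6.3509 ✗
  (3.5, 2.5, 60°): beam 1 = 1.5529 ≠ 6.3509 ✗
  (4.5, 6.5, 60°): beam 1 = 5.6940 ≠ 6.3509 ✗
  (1.5, 1.5, 165°): beam 1 = 8.6603 ≠ 6.3509 ✗
  …
  (3.5, 6.5, 75°): r_1=6.3509, r_2=5.6940, r_3=5.0000, r_4=2.5882, r_5=2.8868, r_6=2.5882, r_7=2.8868 — all match ✓
No second candidate reproduces the full scan.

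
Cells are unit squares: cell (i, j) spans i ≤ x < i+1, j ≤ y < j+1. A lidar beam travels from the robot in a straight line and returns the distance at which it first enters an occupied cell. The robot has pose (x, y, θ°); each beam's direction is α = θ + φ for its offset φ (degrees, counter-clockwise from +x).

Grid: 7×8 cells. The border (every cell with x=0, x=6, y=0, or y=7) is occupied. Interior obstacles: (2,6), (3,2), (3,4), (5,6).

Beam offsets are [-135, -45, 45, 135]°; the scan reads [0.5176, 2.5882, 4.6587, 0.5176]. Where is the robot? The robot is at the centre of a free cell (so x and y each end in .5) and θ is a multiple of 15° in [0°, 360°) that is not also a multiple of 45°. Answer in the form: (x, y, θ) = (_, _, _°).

(x, y, θ) = (5.5, 5.5, 210°)

Enumerate (i+0.5, j+0.5, θ) over the 26 free cells and 16 admissible headings. For each, cast all 4 beams and compare to the given ranges.
  (4.5, 6.5, 195°): beam 1 = 0.5774 ≠ 0.5176 ✗
  (5.5, 4.5, 75°): beam 1 = 1.0000 ≠ 0.5176 ✗
  (4.5, 4.5, 300°): beam 2 = 1.9319 ≠ 2.5882 ✗
  (4.5, 5.5, 75°): beam 1 = 3.0000 ≠ 0.5176 ✗
  (5.5, 2.5, 150°): beam 2 = 4.6587 ≠ 2.5882 ✗
  …
  (5.5, 5.5, 210°): r_1=0.5176, r_2=2.5882, r_3=4.6587, r_4=0.5176 — all match ✓
No second candidate reproduces the full scan.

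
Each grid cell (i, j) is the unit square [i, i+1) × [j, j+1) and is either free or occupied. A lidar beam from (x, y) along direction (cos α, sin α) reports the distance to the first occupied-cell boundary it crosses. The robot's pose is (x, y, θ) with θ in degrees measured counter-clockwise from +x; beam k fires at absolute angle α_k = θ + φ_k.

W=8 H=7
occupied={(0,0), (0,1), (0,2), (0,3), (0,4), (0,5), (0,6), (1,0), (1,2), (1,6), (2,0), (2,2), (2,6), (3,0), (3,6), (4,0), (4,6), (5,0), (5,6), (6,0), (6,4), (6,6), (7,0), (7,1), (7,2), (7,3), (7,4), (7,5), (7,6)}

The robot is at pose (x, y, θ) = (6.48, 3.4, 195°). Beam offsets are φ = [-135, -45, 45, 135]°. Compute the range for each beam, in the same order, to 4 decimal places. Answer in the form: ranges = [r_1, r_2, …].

beam 1: φ=-135°, α=60°
  direction (0.5000, 0.8660); cell (6,3); t to first gridline: x 1.0400, y 0.6928 (then +2.0000 / +1.1547)
    (6,4) via y @ 0.6928  # hit
  → r_1 = 0.6928
beam 2: φ=-45°, α=150°
  direction (-0.8660, 0.5000); cell (6,3); t to first gridline: x 0.5543, y 1.2000 (then +1.1547 / +2.0000)
    (5,3) via x @ 0.5543
    (5,4) via y @ 1.2000
    (4,4) via x @ 1.7090
    (3,4) via x @ 2.8637
    (3,5) via y @ 3.2000
    (2,5) via x @ 4.0184
    (1,5) via x @ 5.1731
    (1,6) via y @ 5.2000  # hit
  → r_2 = 5.2000
beam 3: φ=45°, α=240°
  direction (-0.5000, -0.8660); cell (6,3); t to first gridline: x 0.9600, y 0.4619 (then +2.0000 / +1.1547)
    (6,2) via y @ 0.4619
    (5,2) via x @ 0.9600
    (5,1) via y @ 1.6166
    (5,0) via y @ 2.7713  # hit
  → r_3 = 2.7713
beam 4: φ=135°, α=330°
  direction (0.8660, -0.5000); cell (6,3); t to first gridline: x 0.6004, y 0.8000 (then +1.1547 / +2.0000)
    (7,3) via x @ 0.6004  # hit
  → r_4 = 0.6004

ranges = [0.6928, 5.2000, 2.7713, 0.6004]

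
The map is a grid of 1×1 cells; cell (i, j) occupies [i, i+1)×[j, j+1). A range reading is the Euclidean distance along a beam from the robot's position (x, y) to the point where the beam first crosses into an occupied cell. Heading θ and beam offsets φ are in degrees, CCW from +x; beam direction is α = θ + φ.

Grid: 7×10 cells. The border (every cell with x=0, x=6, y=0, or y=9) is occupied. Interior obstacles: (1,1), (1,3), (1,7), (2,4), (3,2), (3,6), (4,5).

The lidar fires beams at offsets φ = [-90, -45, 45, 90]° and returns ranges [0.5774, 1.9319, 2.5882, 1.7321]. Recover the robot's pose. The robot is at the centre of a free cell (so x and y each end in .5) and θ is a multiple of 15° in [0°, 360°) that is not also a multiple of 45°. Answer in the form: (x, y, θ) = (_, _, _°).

(x, y, θ) = (5.5, 3.5, 120°)

The pose lattice has 33·16 = 528 candidates. Test each by forward raycasting.
  (5.5, 4.5, 300°): beam 1 = 5.0000 ≠ 0.5774 ✗
  (5.5, 3.5, 15°): beam 1 = 1.9319 ≠ 0.5774 ✗
  (2.5, 3.5, 105°): beam 1 = 3.6235 ≠ 0.5774 ✗
  (2.5, 6.5, 330°): beam 1 = 2.8868 ≠ 0.5774 ✗
  …
  (5.5, 3.5, 120°): r_1=0.5774, r_2=1.9319, r_3=2.5882, r_4=1.7321 — all match ✓
No second candidate reproduces the full scan.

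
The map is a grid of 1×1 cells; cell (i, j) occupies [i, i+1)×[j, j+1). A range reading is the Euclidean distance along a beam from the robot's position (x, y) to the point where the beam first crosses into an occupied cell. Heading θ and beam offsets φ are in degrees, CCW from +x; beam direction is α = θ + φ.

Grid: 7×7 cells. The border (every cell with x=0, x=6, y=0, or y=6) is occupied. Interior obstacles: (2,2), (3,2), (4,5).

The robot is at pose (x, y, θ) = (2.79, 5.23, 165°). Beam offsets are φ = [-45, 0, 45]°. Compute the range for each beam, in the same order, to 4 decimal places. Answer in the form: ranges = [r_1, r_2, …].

ranges = [0.8891, 1.8531, 2.0669]

beam 1: φ=-45°, α=120°
  d=(-0.5000,0.8660)  start (2,5)  tX=1.5800 tY=0.8891  stride 1/|dx|=2.0000 1/|dy|=1.1547
    cross y-line → (2,6), t=0.8891 (wall)
  → r_1 = 0.8891
beam 2: φ=0°, α=165°
  d=(-0.9659,0.2588)  start (2,5)  tX=0.8179 tY=2.9751  stride 1/|dx|=1.0353 1/|dy|=3.8637
    cross x-line → (1,5), t=0.8179
    cross x-line → (0,5), t=1.8531 (wall)
  → r_2 = 1.8531
beam 3: φ=45°, α=210°
  d=(-0.8660,-0.5000)  start (2,5)  tX=0.9122 tY=0.4600  stride 1/|dx|=1.1547 1/|dy|=2.0000
    cross y-line → (2,4), t=0.4600
    cross x-line → (1,4), t=0.9122
    cross x-line → (0,4), t=2.0669 (wall)
  → r_3 = 2.0669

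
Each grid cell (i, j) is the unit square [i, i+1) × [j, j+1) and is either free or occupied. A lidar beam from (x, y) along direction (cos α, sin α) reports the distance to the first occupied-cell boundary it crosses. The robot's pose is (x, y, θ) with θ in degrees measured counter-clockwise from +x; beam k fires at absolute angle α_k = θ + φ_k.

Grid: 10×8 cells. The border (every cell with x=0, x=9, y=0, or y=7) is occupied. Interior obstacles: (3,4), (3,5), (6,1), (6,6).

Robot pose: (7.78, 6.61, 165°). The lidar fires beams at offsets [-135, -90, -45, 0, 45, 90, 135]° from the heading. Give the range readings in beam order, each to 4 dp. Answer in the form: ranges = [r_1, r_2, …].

beam 1: φ=-135°, α=30°
  d=(0.8660,0.5000)  start (7,6)  tX=0.2540 tY=0.7800  stride 1/|dx|=1.1547 1/|dy|=2.0000
    cross x-line → (8,6), t=0.2540
    cross y-line → (8,7), t=0.7800 (wall)
  → r_1 = 0.7800
beam 2: φ=-90°, α=75°
  d=(0.2588,0.9659)  start (7,6)  tX=0.8500 tY=0.4038  stride 1/|dx|=3.8637 1/|dy|=1.0353
    cross y-line → (7,7), t=0.4038 (wall)
  → r_2 = 0.4038
beam 3: φ=-45°, α=120°
  d=(-0.5000,0.8660)  start (7,6)  tX=1.5600 tY=0.4503  stride 1/|dx|=2.0000 1/|dy|=1.1547
    cross y-line → (7,7), t=0.4503 (wall)
  → r_3 = 0.4503
beam 4: φ=0°, α=165°
  d=(-0.9659,0.2588)  start (7,6)  tX=0.8075 tY=1.5068  stride 1/|dx|=1.0353 1/|dy|=3.8637
    cross x-line → (6,6), t=0.8075 (wall)
  → r_4 = 0.8075
beam 5: φ=45°, α=210°
  d=(-0.8660,-0.5000)  start (7,6)  tX=0.9007 tY=1.2200  stride 1/|dx|=1.1547 1/|dy|=2.0000
    cross x-line → (6,6), t=0.9007 (wall)
  → r_5 = 0.9007
beam 6: φ=90°, α=255°
  d=(-0.2588,-0.9659)  start (7,6)  tX=3.0137 tY=0.6315  stride 1/|dx|=3.8637 1/|dy|=1.0353
    cross y-line → (7,5), t=0.6315
    cross y-line → (7,4), t=1.6668
    cross y-line → (7,3), t=2.7021
    cross x-line → (6,3), t=3.0137
    cross y-line → (6,2), t=3.7373
    cross y-line → (6,1), t=4.7726 (wall)
  → r_6 = 4.7726
beam 7: φ=135°, α=300°
  d=(0.5000,-0.8660)  start (7,6)  tX=0.4400 tY=0.7044  stride 1/|dx|=2.0000 1/|dy|=1.1547
    cross x-line → (8,6), t=0.4400
    cross y-line → (8,5), t=0.7044
    cross y-line → (8,4), t=1.8591
    cross x-line → (9,4), t=2.4400 (wall)
  → r_7 = 2.4400

ranges = [0.7800, 0.4038, 0.4503, 0.8075, 0.9007, 4.7726, 2.4400]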